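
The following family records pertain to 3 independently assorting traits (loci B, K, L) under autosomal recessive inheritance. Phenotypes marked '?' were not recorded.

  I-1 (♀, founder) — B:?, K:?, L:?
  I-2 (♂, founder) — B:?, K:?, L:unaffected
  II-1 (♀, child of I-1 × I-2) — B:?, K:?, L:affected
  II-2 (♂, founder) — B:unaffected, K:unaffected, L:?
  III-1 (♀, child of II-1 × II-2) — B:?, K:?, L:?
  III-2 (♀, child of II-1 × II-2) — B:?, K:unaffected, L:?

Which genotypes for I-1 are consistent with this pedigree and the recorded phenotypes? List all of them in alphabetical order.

B/I-1 ? ·: BB|Bb|bb
B/I-2 ? ·: BB|Bb|bb
B/II-1 ? I-1×I-2: BB|Bb|bb
B/II-2 un ·: BB|Bb
B/III-1 ? II-1×II-2: BB|Bb|bb
B/III-2 ? II-1×II-2: BB|Bb|bb
⇒ B over [I-1,I-2,II-1,II-2,III-1,III-2]: 131 consistent
K/I-1 ? ·: KK|Kk|kk
K/I-2 ? ·: KK|Kk|kk
K/II-1 ? I-1×I-2: KK|Kk|kk
K/II-2 un ·: KK|Kk
K/III-1 ? II-1×II-2: KK|Kk|kk
K/III-2 un II-1×II-2: KK|Kk
⇒ K over [I-1,I-2,II-1,II-2,III-1,III-2]: 102 consistent
L/I-1 ? ·: Ll|ll
L/I-2 un ·: Ll
L/II-1 aff I-1×I-2: ll
L/II-2 ? ·: LL|Ll|ll
L/III-1 ? II-1×II-2: Ll|ll
L/III-2 ? II-1×II-2: Ll|ll
⇒ L over [I-1,I-2,II-1,II-2,III-1,III-2]: 12 consistent

I-1 ∈ {BB KK Ll, BB KK ll, BB Kk Ll, BB Kk ll, BB kk Ll, BB kk ll, Bb KK Ll, Bb KK ll, Bb Kk Ll, Bb Kk ll, Bb kk Ll, Bb kk ll, bb KK Ll, bb KK ll, bb Kk Ll, bb Kk ll, bb kk Ll, bb kk ll}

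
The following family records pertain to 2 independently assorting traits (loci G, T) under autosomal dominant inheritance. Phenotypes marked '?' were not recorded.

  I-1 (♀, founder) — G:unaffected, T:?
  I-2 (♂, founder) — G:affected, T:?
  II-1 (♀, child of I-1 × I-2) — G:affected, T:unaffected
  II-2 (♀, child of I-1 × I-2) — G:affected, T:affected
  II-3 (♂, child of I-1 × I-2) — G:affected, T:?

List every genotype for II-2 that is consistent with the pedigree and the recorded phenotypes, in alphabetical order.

G/I-1 un ·: gg
G/I-2 aff ·: Gg|GG
G/II-1 aff I-1×I-2: Gg
G/II-2 aff I-1×I-2: Gg
G/II-3 aff I-1×I-2: Gg
⇒ G over [I-1,I-2,II-1,II-2,II-3]: 2 consistent
T/I-1 ? ·: tt|Tt
T/I-2 ? ·: tt|Tt
T/II-1 un I-1×I-2: tt
T/II-2 aff I-1×I-2: Tt|TT
T/II-3 ? I-1×I-2: tt|Tt|TT
⇒ T over [I-1,I-2,II-1,II-2,II-3]: 10 consistent

II-2 ∈ {Gg TT, Gg Tt}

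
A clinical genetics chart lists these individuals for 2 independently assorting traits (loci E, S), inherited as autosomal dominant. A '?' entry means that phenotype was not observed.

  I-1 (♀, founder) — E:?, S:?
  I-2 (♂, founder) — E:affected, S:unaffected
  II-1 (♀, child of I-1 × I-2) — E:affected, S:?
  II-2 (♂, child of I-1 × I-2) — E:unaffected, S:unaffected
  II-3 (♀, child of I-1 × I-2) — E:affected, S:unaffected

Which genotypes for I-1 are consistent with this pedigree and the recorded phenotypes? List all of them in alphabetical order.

I-1 ∈ {Ee Ss, Ee ss, ee Ss, ee ss}

E/I-1 ? ·: ee|Ee
E/I-2 aff ·: Ee
E/II-1 aff I-1×I-2: Ee|EE
E/II-2 un I-1×I-2: ee
E/II-3 aff I-1×I-2: Ee|EE
⇒ E over [I-1,I-2,II-1,II-2,II-3]: 5 consistent
S/I-1 ? ·: ss|Ss
S/I-2 un ·: ss
S/II-1 ? I-1×I-2: ss|Ss
S/II-2 un I-1×I-2: ss
S/II-3 un I-1×I-2: ss
⇒ S over [I-1,I-2,II-1,II-2,II-3]: 3 consistent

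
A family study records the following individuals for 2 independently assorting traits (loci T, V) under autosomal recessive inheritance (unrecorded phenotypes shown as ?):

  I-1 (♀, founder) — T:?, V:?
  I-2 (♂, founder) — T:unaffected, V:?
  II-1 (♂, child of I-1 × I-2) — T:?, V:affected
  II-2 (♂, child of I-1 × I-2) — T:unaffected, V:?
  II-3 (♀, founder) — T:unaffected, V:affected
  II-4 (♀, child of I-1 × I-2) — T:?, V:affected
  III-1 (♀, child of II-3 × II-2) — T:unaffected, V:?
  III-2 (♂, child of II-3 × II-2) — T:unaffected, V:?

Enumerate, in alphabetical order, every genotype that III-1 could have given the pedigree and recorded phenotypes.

T/I-1 ? ·: TT|Tt|tt
T/I-2 un ·: TT|Tt
T/II-1 ? I-1×I-2: TT|Tt|tt
T/II-2 un I-1×I-2: TT|Tt
T/II-3 un ·: TT|Tt
T/II-4 ? I-1×I-2: TT|Tt|tt
T/III-1 un II-3×II-2: TT|Tt
T/III-2 un II-3×II-2: TT|Tt
⇒ T over [I-1,I-2,II-1,II-2,II-3,II-4,III-1,III-2]: 266 consistent
V/I-1 ? ·: Vv|vv
V/I-2 ? ·: Vv|vv
V/II-1 aff I-1×I-2: vv
V/II-2 ? I-1×I-2: VV|Vv|vv
V/II-3 aff ·: vv
V/II-4 aff I-1×I-2: vv
V/III-1 ? II-3×II-2: Vv|vv
V/III-2 ? II-3×II-2: Vv|vv
⇒ V over [I-1,I-2,II-1,II-2,II-3,II-4,III-1,III-2]: 17 consistent

III-1 ∈ {TT Vv, TT vv, Tt Vv, Tt vv}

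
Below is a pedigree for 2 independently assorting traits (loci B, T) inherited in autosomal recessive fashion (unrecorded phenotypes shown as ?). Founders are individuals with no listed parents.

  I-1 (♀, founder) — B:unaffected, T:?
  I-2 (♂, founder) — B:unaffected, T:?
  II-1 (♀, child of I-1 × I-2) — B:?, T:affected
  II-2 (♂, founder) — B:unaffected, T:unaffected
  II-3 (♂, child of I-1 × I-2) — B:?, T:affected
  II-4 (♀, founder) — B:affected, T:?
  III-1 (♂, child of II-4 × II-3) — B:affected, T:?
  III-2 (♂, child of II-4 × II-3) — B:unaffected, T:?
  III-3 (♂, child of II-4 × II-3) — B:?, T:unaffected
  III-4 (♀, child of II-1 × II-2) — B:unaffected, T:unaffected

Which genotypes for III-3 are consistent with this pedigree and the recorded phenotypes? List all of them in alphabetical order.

B/I-1 un ·: BB|Bb
B/I-2 un ·: BB|Bb
B/II-1 ? I-1×I-2: BB|Bb|bb
B/II-2 un ·: BB|Bb
B/II-3 ? I-1×I-2: Bb
B/II-4 aff ·: bb
B/III-1 aff II-4×II-3: bb
B/III-2 un II-4×II-3: Bb
B/III-3 ? II-4×II-3: Bb|bb
B/III-4 un II-1×II-2: BB|Bb
⇒ B over [I-1,I-2,II-1,II-2,II-3,II-4,III-1,III-2,III-3,III-4]: 46 consistent
T/I-1 ? ·: Tt|tt
T/I-2 ? ·: Tt|tt
T/II-1 aff I-1×I-2: tt
T/II-2 un ·: TT|Tt
T/II-3 aff I-1×I-2: tt
T/II-4 ? ·: TT|Tt
T/III-1 ? II-4×II-3: Tt|tt
T/III-2 ? II-4×II-3: Tt|tt
T/III-3 un II-4×II-3: Tt
T/III-4 un II-1×II-2: Tt
⇒ T over [I-1,I-2,II-1,II-2,II-3,II-4,III-1,III-2,III-3,III-4]: 40 consistent

III-3 ∈ {Bb Tt, bb Tt}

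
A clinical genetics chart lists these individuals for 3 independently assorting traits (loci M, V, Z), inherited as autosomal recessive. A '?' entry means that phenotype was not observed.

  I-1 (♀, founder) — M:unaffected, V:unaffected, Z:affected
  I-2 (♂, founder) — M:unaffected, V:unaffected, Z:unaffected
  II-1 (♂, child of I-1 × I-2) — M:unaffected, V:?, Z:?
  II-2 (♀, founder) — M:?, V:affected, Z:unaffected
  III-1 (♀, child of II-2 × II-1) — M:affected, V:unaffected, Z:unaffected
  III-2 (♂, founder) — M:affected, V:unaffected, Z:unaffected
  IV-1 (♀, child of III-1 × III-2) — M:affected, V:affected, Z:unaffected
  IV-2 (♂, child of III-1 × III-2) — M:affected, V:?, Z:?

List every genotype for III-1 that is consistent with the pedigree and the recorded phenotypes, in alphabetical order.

M/I-1 un ·: MM|Mm
M/I-2 un ·: MM|Mm
M/II-1 un I-1×I-2: Mm
M/II-2 ? ·: Mm|mm
M/III-1 aff II-2×II-1: mm
M/III-2 aff ·: mm
M/IV-1 aff III-1×III-2: mm
M/IV-2 aff III-1×III-2: mm
⇒ M over [I-1,I-2,II-1,II-2,III-1,III-2,IV-1,IV-2]: 6 consistent
V/I-1 un ·: VV|Vv
V/I-2 un ·: VV|Vv
V/II-1 ? I-1×I-2: VV|Vv
V/II-2 aff ·: vv
V/III-1 un II-2×II-1: Vv
V/III-2 un ·: Vv
V/IV-1 aff III-1×III-2: vv
V/IV-2 ? III-1×III-2: VV|Vv|vv
⇒ V over [I-1,I-2,II-1,II-2,III-1,III-2,IV-1,IV-2]: 21 consistent
Z/I-1 aff ·: zz
Z/I-2 un ·: ZZ|Zz
Z/II-1 ? I-1×I-2: Zz|zz
Z/II-2 un ·: ZZ|Zz
Z/III-1 un II-2×II-1: ZZ|Zz
Z/III-2 un ·: ZZ|Zz
Z/IV-1 un III-1×III-2: ZZ|Zz
Z/IV-2 ? III-1×III-2: ZZ|Zz|zz
⇒ Z over [I-1,I-2,II-1,II-2,III-1,III-2,IV-1,IV-2]: 80 consistent

III-1 ∈ {mm Vv ZZ, mm Vv Zz}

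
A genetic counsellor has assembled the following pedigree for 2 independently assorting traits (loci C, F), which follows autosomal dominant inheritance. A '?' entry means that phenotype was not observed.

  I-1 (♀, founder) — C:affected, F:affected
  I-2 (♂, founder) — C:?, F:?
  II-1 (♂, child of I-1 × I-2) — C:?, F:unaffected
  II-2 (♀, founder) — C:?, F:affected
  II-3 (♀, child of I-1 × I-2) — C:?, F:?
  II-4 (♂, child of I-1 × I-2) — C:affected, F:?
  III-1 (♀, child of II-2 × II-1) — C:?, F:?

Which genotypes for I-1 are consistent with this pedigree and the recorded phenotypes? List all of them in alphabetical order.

I-1 ∈ {CC Ff, Cc Ff}

C/I-1 aff ·: Cc|CC
C/I-2 ? ·: cc|Cc|CC
C/II-1 ? I-1×I-2: cc|Cc|CC
C/II-2 ? ·: cc|Cc|CC
C/II-3 ? I-1×I-2: cc|Cc|CC
C/II-4 aff I-1×I-2: Cc|CC
C/III-1 ? II-2×II-1: cc|Cc|CC
⇒ C over [I-1,I-2,II-1,II-2,II-3,II-4,III-1]: 211 consistent
F/I-1 aff ·: Ff
F/I-2 ? ·: ff|Ff
F/II-1 un I-1×I-2: ff
F/II-2 aff ·: Ff|FF
F/II-3 ? I-1×I-2: ff|Ff|FF
F/II-4 ? I-1×I-2: ff|Ff|FF
F/III-1 ? II-2×II-1: ff|Ff
⇒ F over [I-1,I-2,II-1,II-2,II-3,II-4,III-1]: 39 consistent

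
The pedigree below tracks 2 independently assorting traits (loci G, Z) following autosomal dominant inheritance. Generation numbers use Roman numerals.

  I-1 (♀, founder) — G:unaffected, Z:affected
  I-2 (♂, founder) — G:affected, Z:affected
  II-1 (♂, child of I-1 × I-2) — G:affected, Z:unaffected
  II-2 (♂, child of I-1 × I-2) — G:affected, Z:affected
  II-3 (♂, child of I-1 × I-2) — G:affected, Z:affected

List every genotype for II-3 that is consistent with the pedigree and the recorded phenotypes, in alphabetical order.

G/I-1 un ·: gg
G/I-2 aff ·: Gg|GG
G/II-1 aff I-1×I-2: Gg
G/II-2 aff I-1×I-2: Gg
G/II-3 aff I-1×I-2: Gg
⇒ G over [I-1,I-2,II-1,II-2,II-3]: 2 consistent
Z/I-1 aff ·: Zz
Z/I-2 aff ·: Zz
Z/II-1 un I-1×I-2: zz
Z/II-2 aff I-1×I-2: Zz|ZZ
Z/II-3 aff I-1×I-2: Zz|ZZ
⇒ Z over [I-1,I-2,II-1,II-2,II-3]: 4 consistent

II-3 ∈ {Gg ZZ, Gg Zz}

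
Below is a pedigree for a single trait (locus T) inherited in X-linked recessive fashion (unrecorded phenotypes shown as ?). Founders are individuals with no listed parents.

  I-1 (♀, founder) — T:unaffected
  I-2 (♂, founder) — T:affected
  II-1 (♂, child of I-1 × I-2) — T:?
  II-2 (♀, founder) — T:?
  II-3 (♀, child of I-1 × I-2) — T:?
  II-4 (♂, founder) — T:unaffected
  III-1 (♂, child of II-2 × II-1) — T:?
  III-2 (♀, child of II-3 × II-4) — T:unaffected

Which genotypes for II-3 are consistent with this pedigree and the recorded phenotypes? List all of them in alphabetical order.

T/I-1 un ·: X^TX^T|X^TX^t
T/I-2 aff ·: X^tY
T/II-1 ? I-1×I-2: X^TY|X^tY
T/II-2 ? ·: X^TX^T|X^TX^t|X^tX^t
T/II-3 ? I-1×I-2: X^TX^t|X^tX^t
T/II-4 un ·: X^TY
T/III-1 ? II-2×II-1: X^TY|X^tY
T/III-2 un II-3×II-4: X^TX^T|X^TX^t
⇒ T over [I-1,I-2,II-1,II-2,II-3,II-4,III-1,III-2]: 32 consistent

II-3 ∈ {X^TX^t, X^tX^t}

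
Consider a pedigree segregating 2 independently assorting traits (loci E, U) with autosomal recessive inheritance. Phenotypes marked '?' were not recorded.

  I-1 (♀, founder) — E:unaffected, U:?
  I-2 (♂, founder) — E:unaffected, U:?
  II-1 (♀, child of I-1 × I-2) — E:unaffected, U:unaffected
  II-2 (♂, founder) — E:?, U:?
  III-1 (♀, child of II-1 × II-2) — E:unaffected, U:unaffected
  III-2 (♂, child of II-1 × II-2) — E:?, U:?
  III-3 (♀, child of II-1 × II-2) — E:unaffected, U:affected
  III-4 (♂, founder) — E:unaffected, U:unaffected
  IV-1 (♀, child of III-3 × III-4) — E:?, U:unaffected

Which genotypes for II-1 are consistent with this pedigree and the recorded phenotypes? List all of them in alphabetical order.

E/I-1 un ·: EE|Ee
E/I-2 un ·: EE|Ee
E/II-1 un I-1×I-2: EE|Ee
E/II-2 ? ·: EE|Ee|ee
E/III-1 un II-1×II-2: EE|Ee
E/III-2 ? II-1×II-2: EE|Ee|ee
E/III-3 un II-1×II-2: EE|Ee
E/III-4 un ·: EE|Ee
E/IV-1 ? III-3×III-4: EE|Ee|ee
⇒ E over [I-1,I-2,II-1,II-2,III-1,III-2,III-3,III-4,IV-1]: 430 consistent
U/I-1 ? ·: UU|Uu|uu
U/I-2 ? ·: UU|Uu|uu
U/II-1 un I-1×I-2: Uu
U/II-2 ? ·: Uu|uu
U/III-1 un II-1×II-2: UU|Uu
U/III-2 ? II-1×II-2: UU|Uu|uu
U/III-3 aff II-1×II-2: uu
U/III-4 un ·: UU|Uu
U/IV-1 un III-3×III-4: Uu
⇒ U over [I-1,I-2,II-1,II-2,III-1,III-2,III-3,III-4,IV-1]: 112 consistent

II-1 ∈ {EE Uu, Ee Uu}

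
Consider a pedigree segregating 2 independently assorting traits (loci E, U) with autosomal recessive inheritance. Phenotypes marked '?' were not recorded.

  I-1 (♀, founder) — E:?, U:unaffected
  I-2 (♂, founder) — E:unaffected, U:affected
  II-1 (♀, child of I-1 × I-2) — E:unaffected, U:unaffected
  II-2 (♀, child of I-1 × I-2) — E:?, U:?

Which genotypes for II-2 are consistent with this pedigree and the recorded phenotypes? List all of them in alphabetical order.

II-2 ∈ {EE Uu, EE uu, Ee Uu, Ee uu, ee Uu, ee uu}

E/I-1 ? ·: EE|Ee|ee
E/I-2 un ·: EE|Ee
E/II-1 un I-1×I-2: EE|Ee
E/II-2 ? I-1×I-2: EE|Ee|ee
⇒ E over [I-1,I-2,II-1,II-2]: 18 consistent
U/I-1 un ·: UU|Uu
U/I-2 aff ·: uu
U/II-1 un I-1×I-2: Uu
U/II-2 ? I-1×I-2: Uu|uu
⇒ U over [I-1,I-2,II-1,II-2]: 3 consistent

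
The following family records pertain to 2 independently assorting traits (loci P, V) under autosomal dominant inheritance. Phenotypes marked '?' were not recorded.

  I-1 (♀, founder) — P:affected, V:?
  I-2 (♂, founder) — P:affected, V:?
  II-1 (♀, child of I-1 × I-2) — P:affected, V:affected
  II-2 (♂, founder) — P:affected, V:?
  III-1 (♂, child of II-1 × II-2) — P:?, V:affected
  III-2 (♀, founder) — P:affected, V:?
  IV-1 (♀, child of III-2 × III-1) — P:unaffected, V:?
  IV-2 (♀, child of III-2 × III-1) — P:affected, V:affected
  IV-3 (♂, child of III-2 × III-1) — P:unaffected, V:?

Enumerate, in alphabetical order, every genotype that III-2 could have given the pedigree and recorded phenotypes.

III-2 ∈ {Pp VV, Pp Vv, Pp vv}

P/I-1 aff ·: Pp|PP
P/I-2 aff ·: Pp|PP
P/II-1 aff I-1×I-2: Pp|PP
P/II-2 aff ·: Pp|PP
P/III-1 ? II-1×II-2: pp|Pp
P/III-2 aff ·: Pp
P/IV-1 un III-2×III-1: pp
P/IV-2 aff III-2×III-1: Pp|PP
P/IV-3 un III-2×III-1: pp
⇒ P over [I-1,I-2,II-1,II-2,III-1,III-2,IV-1,IV-2,IV-3]: 23 consistent
V/I-1 ? ·: vv|Vv|VV
V/I-2 ? ·: vv|Vv|VV
V/II-1 aff I-1×I-2: Vv|VV
V/II-2 ? ·: vv|Vv|VV
V/III-1 aff II-1×II-2: Vv|VV
V/III-2 ? ·: vv|Vv|VV
V/IV-1 ? III-2×III-1: vv|Vv|VV
V/IV-2 aff III-2×III-1: Vv|VV
V/IV-3 ? III-2×III-1: vv|Vv|VV
⇒ V over [I-1,I-2,II-1,II-2,III-1,III-2,IV-1,IV-2,IV-3]: 1090 consistent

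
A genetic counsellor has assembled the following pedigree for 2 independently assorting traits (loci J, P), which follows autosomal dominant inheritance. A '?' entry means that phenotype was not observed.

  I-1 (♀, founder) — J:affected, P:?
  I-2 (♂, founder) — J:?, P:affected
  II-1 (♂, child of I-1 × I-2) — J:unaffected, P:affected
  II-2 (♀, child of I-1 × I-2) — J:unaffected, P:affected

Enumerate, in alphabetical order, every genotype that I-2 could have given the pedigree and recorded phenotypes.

J/I-1 aff ·: Jj
J/I-2 ? ·: jj|Jj
J/II-1 un I-1×I-2: jj
J/II-2 un I-1×I-2: jj
⇒ J over [I-1,I-2,II-1,II-2]: 2 consistent
P/I-1 ? ·: pp|Pp|PP
P/I-2 aff ·: Pp|PP
P/II-1 aff I-1×I-2: Pp|PP
P/II-2 aff I-1×I-2: Pp|PP
⇒ P over [I-1,I-2,II-1,II-2]: 15 consistent

I-2 ∈ {Jj PP, Jj Pp, jj PP, jj Pp}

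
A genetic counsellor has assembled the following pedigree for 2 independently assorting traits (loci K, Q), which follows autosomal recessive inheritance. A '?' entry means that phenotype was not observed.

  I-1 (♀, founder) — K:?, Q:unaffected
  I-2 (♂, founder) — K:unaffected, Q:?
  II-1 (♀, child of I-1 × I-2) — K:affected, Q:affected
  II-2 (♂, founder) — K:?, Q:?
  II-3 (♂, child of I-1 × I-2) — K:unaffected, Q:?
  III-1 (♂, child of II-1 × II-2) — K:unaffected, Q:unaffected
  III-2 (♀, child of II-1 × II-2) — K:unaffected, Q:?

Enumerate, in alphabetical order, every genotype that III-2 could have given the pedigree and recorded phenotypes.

III-2 ∈ {Kk Qq, Kk qq}

K/I-1 ? ·: Kk|kk
K/I-2 un ·: Kk
K/II-1 aff I-1×I-2: kk
K/II-2 ? ·: KK|Kk
K/II-3 un I-1×I-2: KK|Kk
K/III-1 un II-1×II-2: Kk
K/III-2 un II-1×II-2: Kk
⇒ K over [I-1,I-2,II-1,II-2,II-3,III-1,III-2]: 6 consistent
Q/I-1 un ·: Qq
Q/I-2 ? ·: Qq|qq
Q/II-1 aff I-1×I-2: qq
Q/II-2 ? ·: QQ|Qq
Q/II-3 ? I-1×I-2: QQ|Qq|qq
Q/III-1 un II-1×II-2: Qq
Q/III-2 ? II-1×II-2: Qq|qq
⇒ Q over [I-1,I-2,II-1,II-2,II-3,III-1,III-2]: 15 consistent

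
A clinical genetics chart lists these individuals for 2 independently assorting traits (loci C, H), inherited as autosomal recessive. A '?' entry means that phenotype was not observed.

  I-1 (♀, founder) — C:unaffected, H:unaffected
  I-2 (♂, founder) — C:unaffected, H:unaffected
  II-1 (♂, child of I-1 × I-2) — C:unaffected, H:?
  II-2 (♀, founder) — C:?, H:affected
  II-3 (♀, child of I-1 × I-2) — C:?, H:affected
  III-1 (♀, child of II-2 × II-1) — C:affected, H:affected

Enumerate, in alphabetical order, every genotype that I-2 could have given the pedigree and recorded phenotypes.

I-2 ∈ {CC Hh, Cc Hh}

C/I-1 un ·: CC|Cc
C/I-2 un ·: CC|Cc
C/II-1 un I-1×I-2: Cc
C/II-2 ? ·: Cc|cc
C/II-3 ? I-1×I-2: CC|Cc|cc
C/III-1 aff II-2×II-1: cc
⇒ C over [I-1,I-2,II-1,II-2,II-3,III-1]: 14 consistent
H/I-1 un ·: Hh
H/I-2 un ·: Hh
H/II-1 ? I-1×I-2: Hh|hh
H/II-2 aff ·: hh
H/II-3 aff I-1×I-2: hh
H/III-1 aff II-2×II-1: hh
⇒ H over [I-1,I-2,II-1,II-2,II-3,III-1]: 2 consistent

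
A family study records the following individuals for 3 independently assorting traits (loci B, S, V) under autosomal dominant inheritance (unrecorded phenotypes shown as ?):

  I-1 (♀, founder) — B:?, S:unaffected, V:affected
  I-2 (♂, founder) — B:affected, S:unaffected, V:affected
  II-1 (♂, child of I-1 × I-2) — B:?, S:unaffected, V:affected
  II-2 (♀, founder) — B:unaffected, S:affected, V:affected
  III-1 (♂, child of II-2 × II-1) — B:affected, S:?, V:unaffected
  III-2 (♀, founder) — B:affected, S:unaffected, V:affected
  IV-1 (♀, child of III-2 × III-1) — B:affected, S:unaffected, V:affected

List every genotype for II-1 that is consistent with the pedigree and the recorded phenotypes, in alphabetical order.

II-1 ∈ {BB ss Vv, Bb ss Vv}

B/I-1 ? ·: bb|Bb|BB
B/I-2 aff ·: Bb|BB
B/II-1 ? I-1×I-2: Bb|BB
B/II-2 un ·: bb
B/III-1 aff II-2×II-1: Bb
B/III-2 aff ·: Bb|BB
B/IV-1 aff III-2×III-1: Bb|BB
⇒ B over [I-1,I-2,II-1,II-2,III-1,III-2,IV-1]: 36 consistent
S/I-1 un ·: ss
S/I-2 un ·: ss
S/II-1 un I-1×I-2: ss
S/II-2 aff ·: Ss|SS
S/III-1 ? II-2×II-1: ss|Ss
S/III-2 un ·: ss
S/IV-1 un III-2×III-1: ss
⇒ S over [I-1,I-2,II-1,II-2,III-1,III-2,IV-1]: 3 consistent
V/I-1 aff ·: Vv|VV
V/I-2 aff ·: Vv|VV
V/II-1 aff I-1×I-2: Vv
V/II-2 aff ·: Vv
V/III-1 un II-2×II-1: vv
V/III-2 aff ·: Vv|VV
V/IV-1 aff III-2×III-1: Vv
⇒ V over [I-1,I-2,II-1,II-2,III-1,III-2,IV-1]: 6 consistent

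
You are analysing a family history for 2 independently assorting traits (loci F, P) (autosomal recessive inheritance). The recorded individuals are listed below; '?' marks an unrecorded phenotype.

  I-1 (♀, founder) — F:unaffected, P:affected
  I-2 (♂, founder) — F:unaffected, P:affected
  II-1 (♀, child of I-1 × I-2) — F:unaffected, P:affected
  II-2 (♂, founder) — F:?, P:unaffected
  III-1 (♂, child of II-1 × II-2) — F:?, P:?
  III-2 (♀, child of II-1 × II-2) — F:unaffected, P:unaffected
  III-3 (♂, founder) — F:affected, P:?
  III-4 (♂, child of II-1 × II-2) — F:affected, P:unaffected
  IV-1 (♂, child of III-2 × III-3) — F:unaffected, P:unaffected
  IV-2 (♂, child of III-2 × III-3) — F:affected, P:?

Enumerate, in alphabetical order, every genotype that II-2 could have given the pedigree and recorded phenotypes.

II-2 ∈ {Ff PP, Ff Pp, ff PP, ff Pp}

F/I-1 un ·: FF|Ff
F/I-2 un ·: FF|Ff
F/II-1 un I-1×I-2: Ff
F/II-2 ? ·: Ff|ff
F/III-1 ? II-1×II-2: FF|Ff|ff
F/III-2 un II-1×II-2: Ff
F/III-3 aff ·: ff
F/III-4 aff II-1×II-2: ff
F/IV-1 un III-2×III-3: Ff
F/IV-2 aff III-2×III-3: ff
⇒ F over [I-1,I-2,II-1,II-2,III-1,III-2,III-3,III-4,IV-1,IV-2]: 15 consistent
P/I-1 aff ·: pp
P/I-2 aff ·: pp
P/II-1 aff I-1×I-2: pp
P/II-2 un ·: PP|Pp
P/III-1 ? II-1×II-2: Pp|pp
P/III-2 un II-1×II-2: Pp
P/III-3 ? ·: PP|Pp|pp
P/III-4 un II-1×II-2: Pp
P/IV-1 un III-2×III-3: PP|Pp
P/IV-2 ? III-2×III-3: PP|Pp|pp
⇒ P over [I-1,I-2,II-1,II-2,III-1,III-2,III-3,III-4,IV-1,IV-2]: 36 consistent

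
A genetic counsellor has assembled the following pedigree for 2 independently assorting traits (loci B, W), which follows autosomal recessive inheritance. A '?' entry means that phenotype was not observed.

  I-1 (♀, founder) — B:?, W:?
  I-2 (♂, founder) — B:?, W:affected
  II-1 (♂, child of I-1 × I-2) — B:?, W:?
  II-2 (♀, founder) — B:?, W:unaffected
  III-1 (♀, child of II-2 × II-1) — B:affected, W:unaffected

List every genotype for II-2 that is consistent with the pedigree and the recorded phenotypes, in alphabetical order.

II-2 ∈ {Bb WW, Bb Ww, bb WW, bb Ww}

B/I-1 ? ·: BB|Bb|bb
B/I-2 ? ·: BB|Bb|bb
B/II-1 ? I-1×I-2: Bb|bb
B/II-2 ? ·: Bb|bb
B/III-1 aff II-2×II-1: bb
⇒ B over [I-1,I-2,II-1,II-2,III-1]: 22 consistent
W/I-1 ? ·: WW|Ww|ww
W/I-2 aff ·: ww
W/II-1 ? I-1×I-2: Ww|ww
W/II-2 un ·: WW|Ww
W/III-1 un II-2×II-1: WW|Ww
⇒ W over [I-1,I-2,II-1,II-2,III-1]: 12 consistent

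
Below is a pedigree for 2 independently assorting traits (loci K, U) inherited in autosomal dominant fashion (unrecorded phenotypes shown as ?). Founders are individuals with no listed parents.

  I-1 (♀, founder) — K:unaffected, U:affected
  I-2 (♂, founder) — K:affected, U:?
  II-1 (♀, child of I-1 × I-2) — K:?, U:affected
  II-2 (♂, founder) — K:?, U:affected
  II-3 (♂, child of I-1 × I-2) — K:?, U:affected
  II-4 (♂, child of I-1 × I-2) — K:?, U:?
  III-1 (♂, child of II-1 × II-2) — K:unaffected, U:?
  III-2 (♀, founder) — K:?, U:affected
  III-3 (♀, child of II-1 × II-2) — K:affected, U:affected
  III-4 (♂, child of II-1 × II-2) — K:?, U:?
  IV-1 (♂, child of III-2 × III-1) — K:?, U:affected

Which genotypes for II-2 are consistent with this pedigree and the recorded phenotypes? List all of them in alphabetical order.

II-2 ∈ {Kk UU, Kk Uu, kk UU, kk Uu}

K/I-1 un ·: kk
K/I-2 aff ·: Kk|KK
K/II-1 ? I-1×I-2: kk|Kk
K/II-2 ? ·: kk|Kk
K/II-3 ? I-1×I-2: kk|Kk
K/II-4 ? I-1×I-2: kk|Kk
K/III-1 un II-1×II-2: kk
K/III-2 ? ·: kk|Kk|KK
K/III-3 aff II-1×II-2: Kk|KK
K/III-4 ? II-1×II-2: kk|Kk|KK
K/IV-1 ? III-2×III-1: kk|Kk
⇒ K over [I-1,I-2,II-1,II-2,II-3,II-4,III-1,III-2,III-3,III-4,IV-1]: 192 consistent
U/I-1 aff ·: Uu|UU
U/I-2 ? ·: uu|Uu|UU
U/II-1 aff I-1×I-2: Uu|UU
U/II-2 aff ·: Uu|UU
U/II-3 aff I-1×I-2: Uu|UU
U/II-4 ? I-1×I-2: uu|Uu|UU
U/III-1 ? II-1×II-2: uu|Uu|UU
U/III-2 aff ·: Uu|UU
U/III-3 aff II-1×II-2: Uu|UU
U/III-4 ? II-1×II-2: uu|Uu|UU
U/IV-1 aff III-2×III-1: Uu|UU
⇒ U over [I-1,I-2,II-1,II-2,II-3,II-4,III-1,III-2,III-3,III-4,IV-1]: 1859 consistent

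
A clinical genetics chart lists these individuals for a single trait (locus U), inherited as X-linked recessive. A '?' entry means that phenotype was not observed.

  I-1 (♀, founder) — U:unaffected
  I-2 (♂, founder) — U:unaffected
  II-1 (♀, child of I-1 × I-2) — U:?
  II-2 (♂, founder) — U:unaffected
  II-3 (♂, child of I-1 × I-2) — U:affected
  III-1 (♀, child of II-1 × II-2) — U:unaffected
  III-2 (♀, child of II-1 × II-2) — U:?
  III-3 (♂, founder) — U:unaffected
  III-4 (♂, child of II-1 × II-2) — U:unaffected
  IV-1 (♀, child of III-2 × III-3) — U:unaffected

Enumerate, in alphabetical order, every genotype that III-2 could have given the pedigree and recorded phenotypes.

III-2 ∈ {X^UX^U, X^UX^u}

U/I-1 un ·: X^UX^u
U/I-2 un ·: X^UY
U/II-1 ? I-1×I-2: X^UX^U|X^UX^u
U/II-2 un ·: X^UY
U/II-3 aff I-1×I-2: X^uY
U/III-1 un II-1×II-2: X^UX^U|X^UX^u
U/III-2 ? II-1×II-2: X^UX^U|X^UX^u
U/III-3 un ·: X^UY
U/III-4 un II-1×II-2: X^UY
U/IV-1 un III-2×III-3: X^UX^U|X^UX^u
⇒ U over [I-1,I-2,II-1,II-2,II-3,III-1,III-2,III-3,III-4,IV-1]: 7 consistent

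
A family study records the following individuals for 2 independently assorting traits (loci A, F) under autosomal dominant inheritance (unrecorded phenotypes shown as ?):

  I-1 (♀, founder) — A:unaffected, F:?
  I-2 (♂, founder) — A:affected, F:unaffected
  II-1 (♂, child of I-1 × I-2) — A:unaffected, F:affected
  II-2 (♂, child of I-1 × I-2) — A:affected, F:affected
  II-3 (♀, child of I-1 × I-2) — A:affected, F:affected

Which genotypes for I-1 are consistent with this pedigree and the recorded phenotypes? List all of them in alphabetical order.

I-1 ∈ {aa FF, aa Ff}

A/I-1 un ·: aa
A/I-2 aff ·: Aa
A/II-1 un I-1×I-2: aa
A/II-2 aff I-1×I-2: Aa
A/II-3 aff I-1×I-2: Aa
⇒ A over [I-1,I-2,II-1,II-2,II-3]: 1 consistent
F/I-1 ? ·: Ff|FF
F/I-2 un ·: ff
F/II-1 aff I-1×I-2: Ff
F/II-2 aff I-1×I-2: Ff
F/II-3 aff I-1×I-2: Ff
⇒ F over [I-1,I-2,II-1,II-2,II-3]: 2 consistent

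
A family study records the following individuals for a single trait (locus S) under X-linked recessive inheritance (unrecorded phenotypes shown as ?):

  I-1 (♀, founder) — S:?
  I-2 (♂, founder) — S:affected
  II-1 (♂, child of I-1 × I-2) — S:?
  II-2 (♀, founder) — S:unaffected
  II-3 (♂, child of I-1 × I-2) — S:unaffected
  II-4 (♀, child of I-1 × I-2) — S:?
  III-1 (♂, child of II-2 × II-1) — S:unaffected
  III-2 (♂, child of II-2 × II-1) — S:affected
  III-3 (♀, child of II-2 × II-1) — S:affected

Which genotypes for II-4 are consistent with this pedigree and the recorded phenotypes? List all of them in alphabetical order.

II-4 ∈ {X^SX^s, X^sX^s}

S/I-1 ? ·: X^SX^s
S/I-2 aff ·: X^sY
S/II-1 ? I-1×I-2: X^sY
S/II-2 un ·: X^SX^s
S/II-3 un I-1×I-2: X^SY
S/II-4 ? I-1×I-2: X^SX^s|X^sX^s
S/III-1 un II-2×II-1: X^SY
S/III-2 aff II-2×II-1: X^sY
S/III-3 aff II-2×II-1: X^sX^s
⇒ S over [I-1,I-2,II-1,II-2,II-3,II-4,III-1,III-2,III-3]: 2 consistent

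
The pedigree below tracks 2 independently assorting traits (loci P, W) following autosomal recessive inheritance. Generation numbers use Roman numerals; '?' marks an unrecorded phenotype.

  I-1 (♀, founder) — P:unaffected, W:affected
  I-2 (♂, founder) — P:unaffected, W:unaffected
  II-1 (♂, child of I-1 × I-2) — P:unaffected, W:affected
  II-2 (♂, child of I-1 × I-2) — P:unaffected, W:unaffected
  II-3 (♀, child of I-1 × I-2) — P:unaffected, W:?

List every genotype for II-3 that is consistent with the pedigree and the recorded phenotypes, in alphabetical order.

II-3 ∈ {PP Ww, PP ww, Pp Ww, Pp ww}

P/I-1 un ·: PP|Pp
P/I-2 un ·: PP|Pp
P/II-1 un I-1×I-2: PP|Pp
P/II-2 un I-1×I-2: PP|Pp
P/II-3 un I-1×I-2: PP|Pp
⇒ P over [I-1,I-2,II-1,II-2,II-3]: 25 consistent
W/I-1 aff ·: ww
W/I-2 un ·: Ww
W/II-1 aff I-1×I-2: ww
W/II-2 un I-1×I-2: Ww
W/II-3 ? I-1×I-2: Ww|ww
⇒ W over [I-1,I-2,II-1,II-2,II-3]: 2 consistent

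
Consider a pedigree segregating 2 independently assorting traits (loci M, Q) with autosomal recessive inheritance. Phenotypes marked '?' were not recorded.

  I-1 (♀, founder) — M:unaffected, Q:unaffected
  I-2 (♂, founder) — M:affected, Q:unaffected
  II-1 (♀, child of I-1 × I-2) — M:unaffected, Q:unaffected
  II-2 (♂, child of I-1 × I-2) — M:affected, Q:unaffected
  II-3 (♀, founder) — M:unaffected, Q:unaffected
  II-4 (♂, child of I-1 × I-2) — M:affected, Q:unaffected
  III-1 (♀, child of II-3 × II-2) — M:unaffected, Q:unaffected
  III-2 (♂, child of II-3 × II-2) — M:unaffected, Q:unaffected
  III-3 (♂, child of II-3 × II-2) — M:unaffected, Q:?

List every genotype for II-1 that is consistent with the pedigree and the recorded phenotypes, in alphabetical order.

M/I-1 un ·: Mm
M/I-2 aff ·: mm
M/II-1 un I-1×I-2: Mm
M/II-2 aff I-1×I-2: mm
M/II-3 un ·: MM|Mm
M/II-4 aff I-1×I-2: mm
M/III-1 un II-3×II-2: Mm
M/III-2 un II-3×II-2: Mm
M/III-3 un II-3×II-2: Mm
⇒ M over [I-1,I-2,II-1,II-2,II-3,II-4,III-1,III-2,III-3]: 2 consistent
Q/I-1 un ·: QQ|Qq
Q/I-2 un ·: QQ|Qq
Q/II-1 un I-1×I-2: QQ|Qq
Q/II-2 un I-1×I-2: QQ|Qq
Q/II-3 un ·: QQ|Qq
Q/II-4 un I-1×I-2: QQ|Qq
Q/III-1 un II-3×II-2: QQ|Qq
Q/III-2 un II-3×II-2: QQ|Qq
Q/III-3 ? II-3×II-2: QQ|Qq|qq
⇒ Q over [I-1,I-2,II-1,II-2,II-3,II-4,III-1,III-2,III-3]: 357 consistent

II-1 ∈ {Mm QQ, Mm Qq}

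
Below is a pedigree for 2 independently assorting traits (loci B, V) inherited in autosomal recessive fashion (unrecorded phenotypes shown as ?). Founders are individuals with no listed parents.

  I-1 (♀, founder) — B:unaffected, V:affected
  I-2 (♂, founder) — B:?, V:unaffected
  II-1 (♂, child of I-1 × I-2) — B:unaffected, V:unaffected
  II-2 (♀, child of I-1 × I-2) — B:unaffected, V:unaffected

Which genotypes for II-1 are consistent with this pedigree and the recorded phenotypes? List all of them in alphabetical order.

B/I-1 un ·: BB|Bb
B/I-2 ? ·: BB|Bb|bb
B/II-1 un I-1×I-2: BB|Bb
B/II-2 un I-1×I-2: BB|Bb
⇒ B over [I-1,I-2,II-1,II-2]: 15 consistent
V/I-1 aff ·: vv
V/I-2 un ·: VV|Vv
V/II-1 un I-1×I-2: Vv
V/II-2 un I-1×I-2: Vv
⇒ V over [I-1,I-2,II-1,II-2]: 2 consistent

II-1 ∈ {BB Vv, Bb Vv}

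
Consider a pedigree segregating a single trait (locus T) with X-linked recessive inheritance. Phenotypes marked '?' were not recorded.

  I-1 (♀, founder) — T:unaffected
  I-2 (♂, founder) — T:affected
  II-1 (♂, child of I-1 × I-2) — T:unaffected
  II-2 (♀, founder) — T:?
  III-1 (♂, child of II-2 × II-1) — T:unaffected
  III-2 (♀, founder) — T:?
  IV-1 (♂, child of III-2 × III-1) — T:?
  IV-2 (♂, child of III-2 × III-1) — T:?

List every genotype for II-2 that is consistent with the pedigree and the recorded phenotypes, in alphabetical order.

T/I-1 un ·: X^TX^T|X^TX^t
T/I-2 aff ·: X^tY
T/II-1 un I-1×I-2: X^TY
T/II-2 ? ·: X^TX^T|X^TX^t
T/III-1 un II-2×II-1: X^TY
T/III-2 ? ·: X^TX^T|X^TX^t|X^tX^t
T/IV-1 ? III-2×III-1: X^TY|X^tY
T/IV-2 ? III-2×III-1: X^TY|X^tY
⇒ T over [I-1,I-2,II-1,II-2,III-1,III-2,IV-1,IV-2]: 24 consistent

II-2 ∈ {X^TX^T, X^TX^t}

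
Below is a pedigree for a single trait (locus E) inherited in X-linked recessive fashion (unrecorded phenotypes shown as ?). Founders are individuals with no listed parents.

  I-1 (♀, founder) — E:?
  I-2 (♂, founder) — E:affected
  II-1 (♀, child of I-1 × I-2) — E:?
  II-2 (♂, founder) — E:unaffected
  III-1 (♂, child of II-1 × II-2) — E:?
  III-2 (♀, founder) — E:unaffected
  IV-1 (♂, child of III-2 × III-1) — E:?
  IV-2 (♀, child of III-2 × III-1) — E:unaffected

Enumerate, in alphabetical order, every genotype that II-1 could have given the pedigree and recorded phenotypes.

E/I-1 ? ·: X^EX^E|X^EX^e|X^eX^e
E/I-2 aff ·: X^eY
E/II-1 ? I-1×I-2: X^EX^e|X^eX^e
E/II-2 un ·: X^EY
E/III-1 ? II-1×II-2: X^EY|X^eY
E/III-2 un ·: X^EX^E|X^EX^e
E/IV-1 ? III-2×III-1: X^EY|X^eY
E/IV-2 un III-2×III-1: X^EX^E|X^EX^e
⇒ E over [I-1,I-2,II-1,II-2,III-1,III-2,IV-1,IV-2]: 22 consistent

II-1 ∈ {X^EX^e, X^eX^e}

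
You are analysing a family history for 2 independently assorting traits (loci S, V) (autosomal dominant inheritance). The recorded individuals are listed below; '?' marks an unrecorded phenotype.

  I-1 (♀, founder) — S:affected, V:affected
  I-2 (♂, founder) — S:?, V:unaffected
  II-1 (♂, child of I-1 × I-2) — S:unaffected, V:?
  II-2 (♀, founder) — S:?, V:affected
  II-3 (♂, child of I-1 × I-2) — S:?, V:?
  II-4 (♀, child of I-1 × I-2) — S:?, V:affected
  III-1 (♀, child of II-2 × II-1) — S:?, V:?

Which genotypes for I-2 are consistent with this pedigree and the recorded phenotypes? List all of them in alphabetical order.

S/I-1 aff ·: Ss
S/I-2 ? ·: ss|Ss
S/II-1 un I-1×I-2: ss
S/II-2 ? ·: ss|Ss|SS
S/II-3 ? I-1×I-2: ss|Ss|SS
S/II-4 ? I-1×I-2: ss|Ss|SS
S/III-1 ? II-2×II-1: ss|Ss
⇒ S over [I-1,I-2,II-1,II-2,II-3,II-4,III-1]: 52 consistent
V/I-1 aff ·: Vv|VV
V/I-2 un ·: vv
V/II-1 ? I-1×I-2: vv|Vv
V/II-2 aff ·: Vv|VV
V/II-3 ? I-1×I-2: vv|Vv
V/II-4 aff I-1×I-2: Vv
V/III-1 ? II-2×II-1: vv|Vv|VV
⇒ V over [I-1,I-2,II-1,II-2,II-3,II-4,III-1]: 21 consistent

I-2 ∈ {Ss vv, ss vv}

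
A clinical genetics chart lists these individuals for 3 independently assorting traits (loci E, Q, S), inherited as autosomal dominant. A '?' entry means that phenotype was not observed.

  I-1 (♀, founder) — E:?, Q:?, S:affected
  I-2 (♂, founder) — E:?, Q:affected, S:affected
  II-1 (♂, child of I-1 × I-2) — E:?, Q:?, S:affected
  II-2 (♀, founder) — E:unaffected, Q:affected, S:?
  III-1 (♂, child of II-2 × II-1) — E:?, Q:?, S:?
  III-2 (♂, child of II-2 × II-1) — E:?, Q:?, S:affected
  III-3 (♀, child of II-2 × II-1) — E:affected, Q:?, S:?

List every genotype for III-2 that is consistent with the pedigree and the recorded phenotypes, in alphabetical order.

III-2 ∈ {Ee QQ SS, Ee QQ Ss, Ee Qq SS, Ee Qq Ss, Ee qq SS, Ee qq Ss, ee QQ SS, ee QQ Ss, ee Qq SS, ee Qq Ss, ee qq SS, ee qq Ss}

E/I-1 ? ·: ee|Ee|EE
E/I-2 ? ·: ee|Ee|EE
E/II-1 ? I-1×I-2: Ee|EE
E/II-2 un ·: ee
E/III-1 ? II-2×II-1: ee|Ee
E/III-2 ? II-2×II-1: ee|Ee
E/III-3 aff II-2×II-1: Ee
⇒ E over [I-1,I-2,II-1,II-2,III-1,III-2,III-3]: 32 consistent
Q/I-1 ? ·: qq|Qq|QQ
Q/I-2 aff ·: Qq|QQ
Q/II-1 ? I-1×I-2: qq|Qq|QQ
Q/II-2 aff ·: Qq|QQ
Q/III-1 ? II-2×II-1: qq|Qq|QQ
Q/III-2 ? II-2×II-1: qq|Qq|QQ
Q/III-3 ? II-2×II-1: qq|Qq|QQ
⇒ Q over [I-1,I-2,II-1,II-2,III-1,III-2,III-3]: 229 consistent
S/I-1 aff ·: Ss|SS
S/I-2 aff ·: Ss|SS
S/II-1 aff I-1×I-2: Ss|SS
S/II-2 ? ·: ss|Ss|SS
S/III-1 ? II-2×II-1: ss|Ss|SS
S/III-2 aff II-2×II-1: Ss|SS
S/III-3 ? II-2×II-1: ss|Ss|SS
⇒ S over [I-1,I-2,II-1,II-2,III-1,III-2,III-3]: 130 consistent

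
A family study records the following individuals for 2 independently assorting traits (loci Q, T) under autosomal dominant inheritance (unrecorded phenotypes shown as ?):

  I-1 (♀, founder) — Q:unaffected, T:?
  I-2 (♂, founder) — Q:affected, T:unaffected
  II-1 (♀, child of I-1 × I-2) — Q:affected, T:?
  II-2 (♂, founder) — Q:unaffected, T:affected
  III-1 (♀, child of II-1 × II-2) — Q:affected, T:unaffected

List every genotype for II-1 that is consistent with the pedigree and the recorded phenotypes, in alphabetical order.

II-1 ∈ {Qq Tt, Qq tt}

Q/I-1 un ·: qq
Q/I-2 aff ·: Qq|QQ
Q/II-1 aff I-1×I-2: Qq
Q/II-2 un ·: qq
Q/III-1 aff II-1×II-2: Qq
⇒ Q over [I-1,I-2,II-1,II-2,III-1]: 2 consistent
T/I-1 ? ·: tt|Tt|TT
T/I-2 un ·: tt
T/II-1 ? I-1×I-2: tt|Tt
T/II-2 aff ·: Tt
T/III-1 un II-1×II-2: tt
⇒ T over [I-1,I-2,II-1,II-2,III-1]: 4 consistent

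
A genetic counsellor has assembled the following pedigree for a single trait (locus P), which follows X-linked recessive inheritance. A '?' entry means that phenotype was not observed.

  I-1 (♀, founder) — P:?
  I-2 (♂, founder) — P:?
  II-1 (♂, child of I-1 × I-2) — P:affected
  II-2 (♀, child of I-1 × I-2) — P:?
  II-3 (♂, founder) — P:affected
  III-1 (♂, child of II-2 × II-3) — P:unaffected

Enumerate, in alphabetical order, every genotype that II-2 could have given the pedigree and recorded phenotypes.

P/I-1 ? ·: X^PX^p|X^pX^p
P/I-2 ? ·: X^PY|X^pY
P/II-1 aff I-1×I-2: X^pY
P/II-2 ? I-1×I-2: X^PX^P|X^PX^p
P/II-3 aff ·: X^pY
P/III-1 un II-2×II-3: X^PY
⇒ P over [I-1,I-2,II-1,II-2,II-3,III-1]: 4 consistent

II-2 ∈ {X^PX^P, X^PX^p}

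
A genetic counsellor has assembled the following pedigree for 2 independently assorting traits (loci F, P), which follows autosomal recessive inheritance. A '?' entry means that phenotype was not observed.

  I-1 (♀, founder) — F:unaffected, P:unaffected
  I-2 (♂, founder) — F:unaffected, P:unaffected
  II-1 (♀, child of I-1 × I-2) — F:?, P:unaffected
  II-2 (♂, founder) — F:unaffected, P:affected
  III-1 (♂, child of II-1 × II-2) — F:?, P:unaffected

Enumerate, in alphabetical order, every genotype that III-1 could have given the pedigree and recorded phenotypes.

F/I-1 un ·: FF|Ff
F/I-2 un ·: FF|Ff
F/II-1 ? I-1×I-2: FF|Ff|ff
F/II-2 un ·: FF|Ff
F/III-1 ? II-1×II-2: FF|Ff|ff
⇒ F over [I-1,I-2,II-1,II-2,III-1]: 30 consistent
P/I-1 un ·: PP|Pp
P/I-2 un ·: PP|Pp
P/II-1 un I-1×I-2: PP|Pp
P/II-2 aff ·: pp
P/III-1 un II-1×II-2: Pp
⇒ P over [I-1,I-2,II-1,II-2,III-1]: 7 consistent

III-1 ∈ {FF Pp, Ff Pp, ff Pp}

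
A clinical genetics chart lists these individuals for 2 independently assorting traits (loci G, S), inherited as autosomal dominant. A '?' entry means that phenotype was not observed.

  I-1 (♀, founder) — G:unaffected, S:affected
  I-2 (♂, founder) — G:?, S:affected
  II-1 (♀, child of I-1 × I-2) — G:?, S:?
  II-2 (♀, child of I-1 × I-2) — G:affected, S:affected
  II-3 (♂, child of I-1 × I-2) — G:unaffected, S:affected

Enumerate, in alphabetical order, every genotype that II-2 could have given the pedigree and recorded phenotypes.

G/I-1 un ·: gg
G/I-2 ? ·: Gg
G/II-1 ? I-1×I-2: gg|Gg
G/II-2 aff I-1×I-2: Gg
G/II-3 un I-1×I-2: gg
⇒ G over [I-1,I-2,II-1,II-2,II-3]: 2 consistent
S/I-1 aff ·: Ss|SS
S/I-2 aff ·: Ss|SS
S/II-1 ? I-1×I-2: ss|Ss|SS
S/II-2 aff I-1×I-2: Ss|SS
S/II-3 aff I-1×I-2: Ss|SS
⇒ S over [I-1,I-2,II-1,II-2,II-3]: 29 consistent

II-2 ∈ {Gg SS, Gg Ss}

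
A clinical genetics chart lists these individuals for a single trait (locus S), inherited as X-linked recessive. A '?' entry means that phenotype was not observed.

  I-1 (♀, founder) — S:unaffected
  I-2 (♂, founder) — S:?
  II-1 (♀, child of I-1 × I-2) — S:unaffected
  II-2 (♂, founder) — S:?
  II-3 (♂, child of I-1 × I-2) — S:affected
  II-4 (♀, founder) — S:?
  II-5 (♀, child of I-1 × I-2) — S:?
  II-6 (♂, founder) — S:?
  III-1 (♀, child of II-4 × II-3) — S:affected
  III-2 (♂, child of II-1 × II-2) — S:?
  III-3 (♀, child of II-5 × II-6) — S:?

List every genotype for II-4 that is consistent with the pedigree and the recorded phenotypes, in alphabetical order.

S/I-1 un ·: X^SX^s
S/I-2 ? ·: X^SY|X^sY
S/II-1 un I-1×I-2: X^SX^S|X^SX^s
S/II-2 ? ·: X^SY|X^sY
S/II-3 aff I-1×I-2: X^sY
S/II-4 ? ·: X^SX^s|X^sX^s
S/II-5 ? I-1×I-2: X^SX^S|X^SX^s|X^sX^s
S/II-6 ? ·: X^SY|X^sY
S/III-1 aff II-4×II-3: X^sX^s
S/III-2 ? II-1×II-2: X^SY|X^sY
S/III-3 ? II-5×II-6: X^SX^S|X^SX^s|X^sX^s
⇒ S over [I-1,I-2,II-1,II-2,II-3,II-4,II-5,II-6,III-1,III-2,III-3]: 120 consistent

II-4 ∈ {X^SX^s, X^sX^s}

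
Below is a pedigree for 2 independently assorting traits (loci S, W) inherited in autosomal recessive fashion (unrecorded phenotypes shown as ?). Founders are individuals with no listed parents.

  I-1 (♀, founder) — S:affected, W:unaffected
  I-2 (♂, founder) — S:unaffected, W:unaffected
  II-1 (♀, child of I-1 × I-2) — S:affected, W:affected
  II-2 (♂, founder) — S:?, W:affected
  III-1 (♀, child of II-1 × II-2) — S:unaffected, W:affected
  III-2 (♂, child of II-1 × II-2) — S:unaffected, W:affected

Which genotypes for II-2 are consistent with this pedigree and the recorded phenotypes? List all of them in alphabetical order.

II-2 ∈ {SS ww, Ss ww}

S/I-1 aff ·: ss
S/I-2 un ·: Ss
S/II-1 aff I-1×I-2: ss
S/II-2 ? ·: SS|Ss
S/III-1 un II-1×II-2: Ss
S/III-2 un II-1×II-2: Ss
⇒ S over [I-1,I-2,II-1,II-2,III-1,III-2]: 2 consistent
W/I-1 un ·: Ww
W/I-2 un ·: Ww
W/II-1 aff I-1×I-2: ww
W/II-2 aff ·: ww
W/III-1 aff II-1×II-2: ww
W/III-2 aff II-1×II-2: ww
⇒ W over [I-1,I-2,II-1,II-2,III-1,III-2]: 1 consistent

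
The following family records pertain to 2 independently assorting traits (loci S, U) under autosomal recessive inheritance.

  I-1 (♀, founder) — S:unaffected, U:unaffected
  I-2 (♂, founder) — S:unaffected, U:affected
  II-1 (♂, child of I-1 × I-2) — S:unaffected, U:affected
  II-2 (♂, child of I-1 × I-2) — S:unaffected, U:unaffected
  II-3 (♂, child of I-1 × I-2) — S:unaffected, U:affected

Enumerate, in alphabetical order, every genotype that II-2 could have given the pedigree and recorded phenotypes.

II-2 ∈ {SS Uu, Ss Uu}

S/I-1 un ·: SS|Ss
S/I-2 un ·: SS|Ss
S/II-1 un I-1×I-2: SS|Ss
S/II-2 un I-1×I-2: SS|Ss
S/II-3 un I-1×I-2: SS|Ss
⇒ S over [I-1,I-2,II-1,II-2,II-3]: 25 consistent
U/I-1 un ·: Uu
U/I-2 aff ·: uu
U/II-1 aff I-1×I-2: uu
U/II-2 un I-1×I-2: Uu
U/II-3 aff I-1×I-2: uu
⇒ U over [I-1,I-2,II-1,II-2,II-3]: 1 consistent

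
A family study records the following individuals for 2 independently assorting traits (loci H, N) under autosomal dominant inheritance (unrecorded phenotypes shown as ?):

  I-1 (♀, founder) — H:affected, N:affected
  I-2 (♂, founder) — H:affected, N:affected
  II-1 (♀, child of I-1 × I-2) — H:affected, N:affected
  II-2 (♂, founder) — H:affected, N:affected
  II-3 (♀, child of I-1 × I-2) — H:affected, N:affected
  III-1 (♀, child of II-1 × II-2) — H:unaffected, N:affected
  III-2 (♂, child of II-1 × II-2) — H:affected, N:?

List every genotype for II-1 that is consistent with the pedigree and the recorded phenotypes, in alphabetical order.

II-1 ∈ {Hh NN, Hh Nn}

H/I-1 aff ·: Hh|HH
H/I-2 aff ·: Hh|HH
H/II-1 aff I-1×I-2: Hh
H/II-2 aff ·: Hh
H/II-3 aff I-1×I-2: Hh|HH
H/III-1 un II-1×II-2: hh
H/III-2 aff II-1×II-2: Hh|HH
⇒ H over [I-1,I-2,II-1,II-2,II-3,III-1,III-2]: 12 consistent
N/I-1 aff ·: Nn|NN
N/I-2 aff ·: Nn|NN
N/II-1 aff I-1×I-2: Nn|NN
N/II-2 aff ·: Nn|NN
N/II-3 aff I-1×I-2: Nn|NN
N/III-1 aff II-1×II-2: Nn|NN
N/III-2 ? II-1×II-2: nn|Nn|NN
⇒ N over [I-1,I-2,II-1,II-2,II-3,III-1,III-2]: 95 consistent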